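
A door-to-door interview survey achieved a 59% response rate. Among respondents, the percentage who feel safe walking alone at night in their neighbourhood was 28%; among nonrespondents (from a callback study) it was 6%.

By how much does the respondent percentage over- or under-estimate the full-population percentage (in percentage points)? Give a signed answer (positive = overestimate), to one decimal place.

Nonresponse fraction = 1 − 0.59 = 0.41.
Bias = (nonresponse fraction) × (respondent percentage − nonrespondent percentage)
     = 0.41 × (28 − 6) = 0.41 × 22 = 9.02.

+9.0 percentage points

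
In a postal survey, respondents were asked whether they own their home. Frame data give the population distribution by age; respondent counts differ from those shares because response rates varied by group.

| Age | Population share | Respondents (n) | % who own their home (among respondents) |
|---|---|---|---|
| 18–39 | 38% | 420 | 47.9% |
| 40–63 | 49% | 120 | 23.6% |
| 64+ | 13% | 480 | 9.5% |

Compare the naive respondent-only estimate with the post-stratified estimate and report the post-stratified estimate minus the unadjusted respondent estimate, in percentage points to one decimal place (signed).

Without adjustment, the pooled respondent share is:
  (420/1020)×47.9 + (120/1020)×23.6 + (480/1020)×9.5 = 26.9706%
Post-stratifying to population shares instead:
  0.38×47.9 + 0.49×23.6 + 0.13×9.5 = 31.001%
Difference = 31.001 − 26.9706 = 4.0304 pp.

+4.0 percentage points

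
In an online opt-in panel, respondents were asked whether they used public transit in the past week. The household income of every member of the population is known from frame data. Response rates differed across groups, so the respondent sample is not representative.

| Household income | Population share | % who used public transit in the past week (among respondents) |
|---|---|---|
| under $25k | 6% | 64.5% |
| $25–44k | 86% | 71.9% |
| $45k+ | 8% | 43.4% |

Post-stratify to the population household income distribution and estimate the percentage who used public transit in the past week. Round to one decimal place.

Weight each group's respondent value by its population share:
  under $25k: 0.06 × 64.5 = 3.87
  $25–44k: 0.86 × 71.9 = 61.834
  $45k+: 0.08 × 43.4 = 3.472
Post-stratified estimate = 69.176 → 69.2%.

69.2%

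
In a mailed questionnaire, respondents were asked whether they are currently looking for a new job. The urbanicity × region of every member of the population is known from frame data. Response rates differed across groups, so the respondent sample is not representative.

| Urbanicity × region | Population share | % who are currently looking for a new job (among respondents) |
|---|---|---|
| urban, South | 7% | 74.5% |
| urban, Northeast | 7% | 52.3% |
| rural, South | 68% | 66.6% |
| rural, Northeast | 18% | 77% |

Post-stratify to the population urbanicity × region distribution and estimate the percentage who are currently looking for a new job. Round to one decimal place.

68.0%

Post-stratification weights by population share, not respondent share:
  urban, South: 0.07 × 74.5 = 5.215
  urban, Northeast: 0.07 × 52.3 = 3.661
  rural, South: 0.68 × 66.6 = 45.288
  rural, Northeast: 0.18 × 77 = 13.86
Post-stratified estimate = 68.024 → 68.0%.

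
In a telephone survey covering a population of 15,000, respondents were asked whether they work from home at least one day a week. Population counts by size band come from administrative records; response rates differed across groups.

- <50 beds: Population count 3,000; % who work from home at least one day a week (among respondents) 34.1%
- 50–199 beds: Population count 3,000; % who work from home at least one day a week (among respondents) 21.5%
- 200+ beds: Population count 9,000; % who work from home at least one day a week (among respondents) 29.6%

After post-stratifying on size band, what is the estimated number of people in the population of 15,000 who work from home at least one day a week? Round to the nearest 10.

Estimated count per cell = population count × respondent percentage:
  <50 beds: 3,000 × 34.1% = 1023
  50–199 beds: 3,000 × 21.5% = 645
  200+ beds: 9,000 × 29.6% = 2664
Estimated total = 4332 → 4,330.

4,330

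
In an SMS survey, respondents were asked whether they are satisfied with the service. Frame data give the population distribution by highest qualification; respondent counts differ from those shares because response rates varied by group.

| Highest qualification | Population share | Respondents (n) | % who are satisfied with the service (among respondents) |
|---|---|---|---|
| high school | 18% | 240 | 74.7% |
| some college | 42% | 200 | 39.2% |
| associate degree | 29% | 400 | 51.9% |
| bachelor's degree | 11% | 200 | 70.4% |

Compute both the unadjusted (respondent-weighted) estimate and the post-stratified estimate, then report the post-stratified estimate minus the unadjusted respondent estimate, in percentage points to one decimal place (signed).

Naive respondent-only estimate (weights = respondent counts):
  (240/1040)×74.7 + (200/1040)×39.2 + (400/1040)×51.9 + (200/1040)×70.4 = 58.2769%
Reweighting by population highest qualification shares:
  0.18×74.7 + 0.42×39.2 + 0.29×51.9 + 0.11×70.4 = 52.705%
Difference = 52.705 − 58.2769 = -5.5719 pp.

-5.6 percentage points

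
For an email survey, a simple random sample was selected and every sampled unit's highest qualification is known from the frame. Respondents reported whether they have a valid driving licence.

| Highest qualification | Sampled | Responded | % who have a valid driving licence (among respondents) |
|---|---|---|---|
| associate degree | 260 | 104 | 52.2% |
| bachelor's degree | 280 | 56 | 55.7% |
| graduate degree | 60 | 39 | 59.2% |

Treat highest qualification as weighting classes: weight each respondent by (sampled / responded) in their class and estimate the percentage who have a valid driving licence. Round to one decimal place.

Response rates by class: associate degree 104/260 = 40%, bachelor's degree 56/280 = 20%, graduate degree 39/60 = 65%.
Each respondent's weight = sampled/responded in their class; summing within a class gives n_sampled, so:
  associate degree: 260 × 52.2 = 13,572
  bachelor's degree: 280 × 55.7 = 15,596
  graduate degree: 60 × 59.2 = 3552
Adjusted estimate = 32,720 / 600 = 54.5333 → 54.5%.

54.5%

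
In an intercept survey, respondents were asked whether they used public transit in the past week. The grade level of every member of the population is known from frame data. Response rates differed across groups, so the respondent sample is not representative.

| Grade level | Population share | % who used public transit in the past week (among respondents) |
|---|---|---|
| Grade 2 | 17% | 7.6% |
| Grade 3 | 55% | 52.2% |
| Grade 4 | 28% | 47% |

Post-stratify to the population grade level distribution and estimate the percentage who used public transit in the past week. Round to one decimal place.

Reweight to the known grade level distribution:
  Grade 2: 0.17 × 7.6 = 1.292
  Grade 3: 0.55 × 52.2 = 28.71
  Grade 4: 0.28 × 47 = 13.16
Post-stratified estimate = 43.162 → 43.2%.

43.2%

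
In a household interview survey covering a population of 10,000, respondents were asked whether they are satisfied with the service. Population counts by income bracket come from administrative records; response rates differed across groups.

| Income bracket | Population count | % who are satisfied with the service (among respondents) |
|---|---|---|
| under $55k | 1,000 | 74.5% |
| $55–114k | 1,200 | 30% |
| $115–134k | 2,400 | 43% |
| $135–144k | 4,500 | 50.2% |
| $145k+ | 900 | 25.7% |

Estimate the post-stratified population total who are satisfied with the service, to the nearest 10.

Each cell contributes its population count × the respondent rate:
  under $55k: 1,000 × 74.5% = 745
  $55–114k: 1,200 × 30% = 360
  $115–134k: 2,400 × 43% = 1032
  $135–144k: 4,500 × 50.2% = 2259
  $145k+: 900 × 25.7% = 231.3
Estimated total = 4627.3 → 4,630.

4,630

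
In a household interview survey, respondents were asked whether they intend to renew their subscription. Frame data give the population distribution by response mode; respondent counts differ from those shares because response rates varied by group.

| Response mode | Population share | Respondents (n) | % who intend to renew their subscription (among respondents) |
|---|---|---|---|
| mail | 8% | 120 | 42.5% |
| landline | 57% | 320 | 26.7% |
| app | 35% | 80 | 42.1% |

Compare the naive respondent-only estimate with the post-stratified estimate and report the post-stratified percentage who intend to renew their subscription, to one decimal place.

Naive respondent-only estimate (weights = respondent counts):
  (120/520)×42.5 + (320/520)×26.7 + (80/520)×42.1 = 32.7154%
Post-stratified estimate weights by population shares:
  0.08×42.5 + 0.57×26.7 + 0.35×42.1 = 33.354%

33.4%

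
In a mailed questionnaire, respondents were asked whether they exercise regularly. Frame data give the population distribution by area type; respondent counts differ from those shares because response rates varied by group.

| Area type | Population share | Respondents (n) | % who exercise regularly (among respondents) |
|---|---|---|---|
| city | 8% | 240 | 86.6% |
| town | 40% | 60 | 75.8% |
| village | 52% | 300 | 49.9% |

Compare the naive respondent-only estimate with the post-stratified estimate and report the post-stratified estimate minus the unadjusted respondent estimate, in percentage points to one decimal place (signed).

-4.0 percentage points

Naive respondent-only estimate (weights = respondent counts):
  (240/600)×86.6 + (60/600)×75.8 + (300/600)×49.9 = 67.17%
Reweighting by population area type shares:
  0.08×86.6 + 0.4×75.8 + 0.52×49.9 = 63.196%
Difference = 63.196 − 67.17 = -3.974 pp.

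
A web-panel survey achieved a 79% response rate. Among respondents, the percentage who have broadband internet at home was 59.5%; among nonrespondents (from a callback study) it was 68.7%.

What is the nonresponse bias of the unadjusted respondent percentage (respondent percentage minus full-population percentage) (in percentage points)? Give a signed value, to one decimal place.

-1.9 percentage points

Nonresponse fraction = 1 − 0.79 = 0.21.
Bias = (nonresponse fraction) × (respondent percentage − nonrespondent percentage)
     = 0.21 × (59.5 − 68.7) = 0.21 × -9.2 = -1.932.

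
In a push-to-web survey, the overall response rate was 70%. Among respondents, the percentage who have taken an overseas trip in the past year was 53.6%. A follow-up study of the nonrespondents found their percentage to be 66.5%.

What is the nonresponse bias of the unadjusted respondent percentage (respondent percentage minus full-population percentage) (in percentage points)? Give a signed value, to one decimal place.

Nonresponse fraction = 1 − 0.7 = 0.3.
Bias = (nonresponse fraction) × (respondent percentage − nonrespondent percentage)
     = 0.3 × (53.6 − 66.5) = 0.3 × -12.9 = -3.87.

-3.9 percentage points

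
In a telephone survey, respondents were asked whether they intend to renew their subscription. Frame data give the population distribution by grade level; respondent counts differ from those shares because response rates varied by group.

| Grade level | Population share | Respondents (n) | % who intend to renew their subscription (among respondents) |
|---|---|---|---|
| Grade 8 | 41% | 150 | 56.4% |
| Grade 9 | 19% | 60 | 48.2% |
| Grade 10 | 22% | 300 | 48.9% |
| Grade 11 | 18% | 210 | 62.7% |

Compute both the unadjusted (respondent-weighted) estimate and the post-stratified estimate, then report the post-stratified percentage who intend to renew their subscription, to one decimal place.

54.3%

Naive respondent-only estimate (weights = respondent counts):
  (150/720)×56.4 + (60/720)×48.2 + (300/720)×48.9 + (210/720)×62.7 = 54.4292%
Post-stratified estimate weights by population shares:
  0.41×56.4 + 0.19×48.2 + 0.22×48.9 + 0.18×62.7 = 54.326%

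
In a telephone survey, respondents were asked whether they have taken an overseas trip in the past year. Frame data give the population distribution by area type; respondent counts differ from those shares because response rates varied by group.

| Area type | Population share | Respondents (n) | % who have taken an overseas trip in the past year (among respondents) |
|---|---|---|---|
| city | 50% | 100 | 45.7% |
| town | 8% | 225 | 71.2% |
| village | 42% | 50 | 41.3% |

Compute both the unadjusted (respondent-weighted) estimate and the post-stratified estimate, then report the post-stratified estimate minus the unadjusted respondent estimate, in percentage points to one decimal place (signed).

-14.5 percentage points

Naive respondent-only estimate (weights = respondent counts):
  (100/375)×45.7 + (225/375)×71.2 + (50/375)×41.3 = 60.4133%
Post-stratifying to population shares instead:
  0.5×45.7 + 0.08×71.2 + 0.42×41.3 = 45.892%
Difference = 45.892 − 60.4133 = -14.5213 pp.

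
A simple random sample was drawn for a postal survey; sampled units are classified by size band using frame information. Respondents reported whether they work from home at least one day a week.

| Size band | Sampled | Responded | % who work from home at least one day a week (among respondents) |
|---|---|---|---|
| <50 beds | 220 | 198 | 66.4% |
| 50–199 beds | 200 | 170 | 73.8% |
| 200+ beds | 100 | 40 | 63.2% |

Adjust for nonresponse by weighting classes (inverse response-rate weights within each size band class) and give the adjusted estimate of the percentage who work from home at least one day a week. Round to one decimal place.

68.6%

Response rates by class: <50 beds 198/220 = 90%, 50–199 beds 170/200 = 85%, 200+ beds 40/100 = 40%.
Weighting each respondent by the inverse class response rate inflates each class back to its sampled size, so the class weight is n_sampled:
  <50 beds: 220 × 66.4 = 14608
  50–199 beds: 200 × 73.8 = 14,760
  200+ beds: 100 × 63.2 = 6320
Adjusted estimate = 35,688 / 520 = 68.6308 → 68.6%.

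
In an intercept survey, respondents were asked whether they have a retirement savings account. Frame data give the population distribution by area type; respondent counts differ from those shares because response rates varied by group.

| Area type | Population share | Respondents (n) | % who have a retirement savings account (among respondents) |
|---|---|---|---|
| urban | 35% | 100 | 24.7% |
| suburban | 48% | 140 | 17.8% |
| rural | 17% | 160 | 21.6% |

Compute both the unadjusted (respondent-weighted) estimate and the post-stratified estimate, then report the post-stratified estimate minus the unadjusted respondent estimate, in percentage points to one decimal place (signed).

-0.2 percentage points

Naive respondent-only estimate (weights = respondent counts):
  (100/400)×24.7 + (140/400)×17.8 + (160/400)×21.6 = 21.045%
Post-stratifying to population shares instead:
  0.35×24.7 + 0.48×17.8 + 0.17×21.6 = 20.861%
Difference = 20.861 − 21.045 = -0.184 pp.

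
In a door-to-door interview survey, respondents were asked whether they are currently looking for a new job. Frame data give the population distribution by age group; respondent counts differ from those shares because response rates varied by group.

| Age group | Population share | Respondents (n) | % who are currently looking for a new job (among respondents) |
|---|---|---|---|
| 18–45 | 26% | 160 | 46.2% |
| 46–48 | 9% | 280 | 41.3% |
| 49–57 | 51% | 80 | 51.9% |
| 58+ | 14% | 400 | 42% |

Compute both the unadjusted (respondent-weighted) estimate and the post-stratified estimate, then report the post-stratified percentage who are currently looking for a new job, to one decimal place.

Unadjusted (pooled respondent) estimate weights by respondent counts:
  (160/920)×46.2 + (280/920)×41.3 + (80/920)×51.9 + (400/920)×42 = 43.3783%
Post-stratified estimate weights by population shares:
  0.26×46.2 + 0.09×41.3 + 0.51×51.9 + 0.14×42 = 48.078%

48.1%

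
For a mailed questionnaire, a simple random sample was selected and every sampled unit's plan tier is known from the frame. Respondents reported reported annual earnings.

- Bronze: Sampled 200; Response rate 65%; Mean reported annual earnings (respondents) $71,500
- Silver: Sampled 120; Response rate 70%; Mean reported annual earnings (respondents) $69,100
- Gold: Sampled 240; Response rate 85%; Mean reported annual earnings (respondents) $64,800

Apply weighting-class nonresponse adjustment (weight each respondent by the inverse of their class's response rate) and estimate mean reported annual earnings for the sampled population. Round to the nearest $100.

Each respondent's weight = sampled/responded in their class; summing within a class gives n_sampled, so:
  Bronze: 200 × 71,500 = 14,300,000
  Silver: 120 × 69,100 = 8,292,000
  Gold: 240 × 64,800 = 15,552,000
Adjusted estimate = 38,144,000 / 560 = 68114.3 → $68,100.

$68,100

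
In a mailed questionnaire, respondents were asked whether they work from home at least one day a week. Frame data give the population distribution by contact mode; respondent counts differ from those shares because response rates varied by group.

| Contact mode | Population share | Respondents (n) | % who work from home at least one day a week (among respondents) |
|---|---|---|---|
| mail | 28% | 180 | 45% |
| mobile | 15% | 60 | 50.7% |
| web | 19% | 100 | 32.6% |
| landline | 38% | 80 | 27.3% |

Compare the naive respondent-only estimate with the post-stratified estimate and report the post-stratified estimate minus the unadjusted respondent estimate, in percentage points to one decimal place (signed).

Without adjustment, the pooled respondent share is:
  (180/420)×45 + (60/420)×50.7 + (100/420)×32.6 + (80/420)×27.3 = 39.4905%
Reweighting by population contact mode shares:
  0.28×45 + 0.15×50.7 + 0.19×32.6 + 0.38×27.3 = 36.773%
Difference = 36.773 − 39.4905 = -2.7175 pp.

-2.7 percentage points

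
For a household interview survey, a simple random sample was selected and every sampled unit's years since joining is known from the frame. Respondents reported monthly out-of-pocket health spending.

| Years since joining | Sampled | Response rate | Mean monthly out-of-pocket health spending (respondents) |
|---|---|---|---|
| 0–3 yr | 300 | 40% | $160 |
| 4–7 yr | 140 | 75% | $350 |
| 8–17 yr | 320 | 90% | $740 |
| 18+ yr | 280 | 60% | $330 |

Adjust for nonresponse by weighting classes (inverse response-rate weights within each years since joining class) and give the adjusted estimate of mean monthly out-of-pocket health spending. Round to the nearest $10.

$410

Inverse-response-rate weighting restores each class to its sampled count, so class totals weight by n_sampled:
  0–3 yr: 300 × 160 = 48,000
  4–7 yr: 140 × 350 = 49,000
  8–17 yr: 320 × 740 = 236,800
  18+ yr: 280 × 330 = 92,400
Adjusted estimate = 426,200 / 1,040 = 409.808 → $410.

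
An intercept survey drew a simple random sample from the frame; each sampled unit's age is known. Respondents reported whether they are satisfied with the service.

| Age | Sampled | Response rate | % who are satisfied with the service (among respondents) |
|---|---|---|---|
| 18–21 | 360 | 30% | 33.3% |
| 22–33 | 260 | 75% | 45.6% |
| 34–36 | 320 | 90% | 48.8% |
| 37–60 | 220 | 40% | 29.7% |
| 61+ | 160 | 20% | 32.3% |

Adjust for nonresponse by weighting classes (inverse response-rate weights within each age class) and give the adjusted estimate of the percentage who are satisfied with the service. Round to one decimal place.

Inverse-response-rate weighting restores each class to its sampled count, so class totals weight by n_sampled:
  18–21: 360 × 33.3 = 11988
  22–33: 260 × 45.6 = 11,856
  34–36: 320 × 48.8 = 15,616
  37–60: 220 × 29.7 = 6534
  61+: 160 × 32.3 = 5168
Adjusted estimate = 51,162 / 1,320 = 38.7591 → 38.8%.

38.8%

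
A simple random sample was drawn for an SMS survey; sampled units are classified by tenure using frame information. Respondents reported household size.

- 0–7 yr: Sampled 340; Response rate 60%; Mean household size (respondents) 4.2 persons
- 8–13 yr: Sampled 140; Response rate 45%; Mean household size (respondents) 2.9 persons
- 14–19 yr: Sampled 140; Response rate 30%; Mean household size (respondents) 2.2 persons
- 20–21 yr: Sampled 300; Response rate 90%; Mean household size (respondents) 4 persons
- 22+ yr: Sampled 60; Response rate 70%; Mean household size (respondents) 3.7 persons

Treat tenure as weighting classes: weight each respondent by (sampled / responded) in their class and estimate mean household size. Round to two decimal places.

Each respondent's weight = sampled/responded in their class; summing within a class gives n_sampled, so:
  0–7 yr: 340 × 4.2 = 1428
  8–13 yr: 140 × 2.9 = 406
  14–19 yr: 140 × 2.2 = 308
  20–21 yr: 300 × 4 = 1200
  22+ yr: 60 × 3.7 = 222
Adjusted estimate = 3564 / 980 = 3.63673 → 3.64.

3.64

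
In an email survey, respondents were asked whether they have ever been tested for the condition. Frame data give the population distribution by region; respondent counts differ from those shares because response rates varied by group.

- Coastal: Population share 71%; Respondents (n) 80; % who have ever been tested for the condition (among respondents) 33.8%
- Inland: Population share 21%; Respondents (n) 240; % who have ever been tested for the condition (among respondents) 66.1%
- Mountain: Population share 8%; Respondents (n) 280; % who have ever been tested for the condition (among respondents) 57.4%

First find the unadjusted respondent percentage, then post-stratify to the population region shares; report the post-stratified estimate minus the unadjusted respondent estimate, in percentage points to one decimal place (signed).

Naive respondent-only estimate (weights = respondent counts):
  (80/600)×33.8 + (240/600)×66.1 + (280/600)×57.4 = 57.7333%
Post-stratified estimate weights by population shares:
  0.71×33.8 + 0.21×66.1 + 0.08×57.4 = 42.471%
Difference = 42.471 − 57.7333 = -15.2623 pp.

-15.3 percentage points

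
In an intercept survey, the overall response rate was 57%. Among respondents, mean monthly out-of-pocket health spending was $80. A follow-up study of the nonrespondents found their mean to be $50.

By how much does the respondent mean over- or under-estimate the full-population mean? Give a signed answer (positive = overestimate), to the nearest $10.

+$10

Nonresponse fraction = 1 − 0.57 = 0.43.
Bias = (nonresponse fraction) × (respondent mean − nonrespondent mean)
     = 0.43 × (80 − 50) = 0.43 × 30 = 12.9.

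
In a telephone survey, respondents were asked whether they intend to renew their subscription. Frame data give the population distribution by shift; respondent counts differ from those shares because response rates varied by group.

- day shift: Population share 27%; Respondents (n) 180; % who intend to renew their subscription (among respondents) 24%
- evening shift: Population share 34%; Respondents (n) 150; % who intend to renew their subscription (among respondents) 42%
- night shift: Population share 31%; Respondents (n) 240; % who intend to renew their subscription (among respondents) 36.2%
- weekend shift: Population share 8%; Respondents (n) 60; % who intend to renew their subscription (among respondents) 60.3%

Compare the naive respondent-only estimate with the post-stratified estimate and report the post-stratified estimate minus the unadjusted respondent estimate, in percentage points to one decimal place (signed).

+0.4 percentage points

Naive respondent-only estimate (weights = respondent counts):
  (180/630)×24 + (150/630)×42 + (240/630)×36.2 + (60/630)×60.3 = 36.3905%
Reweighting by population shift shares:
  0.27×24 + 0.34×42 + 0.31×36.2 + 0.08×60.3 = 36.806%
Difference = 36.806 − 36.3905 = 0.4155 pp.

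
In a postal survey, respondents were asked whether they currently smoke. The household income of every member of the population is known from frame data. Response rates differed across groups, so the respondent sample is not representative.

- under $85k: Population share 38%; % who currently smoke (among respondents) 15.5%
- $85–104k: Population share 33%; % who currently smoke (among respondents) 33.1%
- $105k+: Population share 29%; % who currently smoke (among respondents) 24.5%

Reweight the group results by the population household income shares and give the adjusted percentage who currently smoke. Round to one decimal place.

23.9%

Reweight to the known household income distribution:
  under $85k: 0.38 × 15.5 = 5.89
  $85–104k: 0.33 × 33.1 = 10.923
  $105k+: 0.29 × 24.5 = 7.105
Post-stratified estimate = 23.918 → 23.9%.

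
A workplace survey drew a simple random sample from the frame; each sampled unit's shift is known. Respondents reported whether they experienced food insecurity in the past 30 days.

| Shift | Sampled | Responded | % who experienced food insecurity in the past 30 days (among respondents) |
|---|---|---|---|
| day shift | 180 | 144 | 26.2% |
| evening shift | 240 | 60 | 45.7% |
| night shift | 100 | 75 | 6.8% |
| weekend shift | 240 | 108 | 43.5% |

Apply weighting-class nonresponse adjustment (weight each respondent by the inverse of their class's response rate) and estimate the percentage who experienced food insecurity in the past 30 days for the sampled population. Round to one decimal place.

Class response rates: day shift 144/180 = 80%, evening shift 60/240 = 25%, night shift 75/100 = 75%, weekend shift 108/240 = 45%.
Each respondent's weight = sampled/responded in their class; summing within a class gives n_sampled, so:
  day shift: 180 × 26.2 = 4716
  evening shift: 240 × 45.7 = 10,968
  night shift: 100 × 6.8 = 680
  weekend shift: 240 × 43.5 = 10,440
Adjusted estimate = 26,804 / 760 = 35.2684 → 35.3%.

35.3%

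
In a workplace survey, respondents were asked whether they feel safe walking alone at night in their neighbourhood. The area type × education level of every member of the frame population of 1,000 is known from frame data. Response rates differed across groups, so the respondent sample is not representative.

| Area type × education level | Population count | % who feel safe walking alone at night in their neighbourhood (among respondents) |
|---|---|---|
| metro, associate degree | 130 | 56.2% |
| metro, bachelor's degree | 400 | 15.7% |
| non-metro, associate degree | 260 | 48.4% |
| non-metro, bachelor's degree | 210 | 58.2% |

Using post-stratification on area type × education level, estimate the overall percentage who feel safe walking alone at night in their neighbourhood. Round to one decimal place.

38.4%

Each cell contributes population-share × respondent value:
  metro, associate degree: (130/1,000) × 56.2 = 7.306
  metro, bachelor's degree: (400/1,000) × 15.7 = 6.28
  non-metro, associate degree: (260/1,000) × 48.4 = 12.584
  non-metro, bachelor's degree: (210/1,000) × 58.2 = 12.222
Post-stratified estimate = 38.392 → 38.4%.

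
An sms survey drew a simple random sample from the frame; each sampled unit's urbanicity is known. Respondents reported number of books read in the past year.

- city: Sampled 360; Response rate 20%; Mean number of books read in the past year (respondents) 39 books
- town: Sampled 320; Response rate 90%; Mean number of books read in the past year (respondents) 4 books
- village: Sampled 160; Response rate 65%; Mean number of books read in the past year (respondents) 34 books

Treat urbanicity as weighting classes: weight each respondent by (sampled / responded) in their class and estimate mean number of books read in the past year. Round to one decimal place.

24.7

Each respondent's weight = sampled/responded in their class; summing within a class gives n_sampled, so:
  city: 360 × 39 = 14,040
  town: 320 × 4 = 1280
  village: 160 × 34 = 5440
Adjusted estimate = 20,760 / 840 = 24.7143 → 24.7.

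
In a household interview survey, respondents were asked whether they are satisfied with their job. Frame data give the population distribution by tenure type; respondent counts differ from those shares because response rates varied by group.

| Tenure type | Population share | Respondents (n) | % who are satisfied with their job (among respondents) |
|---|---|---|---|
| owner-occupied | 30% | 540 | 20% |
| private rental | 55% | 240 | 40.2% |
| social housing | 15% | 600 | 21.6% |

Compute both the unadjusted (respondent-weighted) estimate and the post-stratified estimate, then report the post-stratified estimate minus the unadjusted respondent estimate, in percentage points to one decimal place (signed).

+7.1 percentage points

Without adjustment, the pooled respondent share is:
  (540/1380)×20 + (240/1380)×40.2 + (600/1380)×21.6 = 24.2087%
Reweighting by population tenure type shares:
  0.3×20 + 0.55×40.2 + 0.15×21.6 = 31.35%
Difference = 31.35 − 24.2087 = 7.1413 pp.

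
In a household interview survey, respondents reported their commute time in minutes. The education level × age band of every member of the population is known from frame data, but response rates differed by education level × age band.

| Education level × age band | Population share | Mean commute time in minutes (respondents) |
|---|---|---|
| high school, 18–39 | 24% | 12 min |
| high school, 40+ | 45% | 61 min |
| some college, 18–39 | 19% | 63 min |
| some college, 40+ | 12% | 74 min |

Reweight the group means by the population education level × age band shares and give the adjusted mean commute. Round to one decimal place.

51.2

Post-stratification weights by population share, not respondent share:
  high school, 18–39: 0.24 × 12 = 2.88
  high school, 40+: 0.45 × 61 = 27.45
  some college, 18–39: 0.19 × 63 = 11.97
  some college, 40+: 0.12 × 74 = 8.88
Post-stratified estimate = 51.18 → 51.2.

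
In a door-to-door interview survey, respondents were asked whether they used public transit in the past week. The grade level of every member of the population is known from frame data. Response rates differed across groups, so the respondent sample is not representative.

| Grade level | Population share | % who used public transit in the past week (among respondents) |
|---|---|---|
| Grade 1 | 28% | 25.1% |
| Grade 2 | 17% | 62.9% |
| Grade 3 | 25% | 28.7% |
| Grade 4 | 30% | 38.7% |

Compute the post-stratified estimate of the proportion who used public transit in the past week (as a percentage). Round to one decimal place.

Reweight to the known grade level distribution:
  Grade 1: 0.28 × 25.1 = 7.028
  Grade 2: 0.17 × 62.9 = 10.693
  Grade 3: 0.25 × 28.7 = 7.175
  Grade 4: 0.3 × 38.7 = 11.61
Post-stratified estimate = 36.506 → 36.5%.

36.5%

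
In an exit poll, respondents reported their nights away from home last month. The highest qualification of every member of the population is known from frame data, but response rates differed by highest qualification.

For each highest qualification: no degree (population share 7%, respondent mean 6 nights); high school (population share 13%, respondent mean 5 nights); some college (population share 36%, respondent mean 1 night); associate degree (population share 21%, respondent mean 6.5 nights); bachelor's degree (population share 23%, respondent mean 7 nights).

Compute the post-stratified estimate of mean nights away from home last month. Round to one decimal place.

4.4

Post-stratification weights by population share, not respondent share:
  no degree: 0.07 × 6 = 0.42
  high school: 0.13 × 5 = 0.65
  some college: 0.36 × 1 = 0.36
  associate degree: 0.21 × 6.5 = 1.365
  bachelor's degree: 0.23 × 7 = 1.61
Post-stratified estimate = 4.405 → 4.4.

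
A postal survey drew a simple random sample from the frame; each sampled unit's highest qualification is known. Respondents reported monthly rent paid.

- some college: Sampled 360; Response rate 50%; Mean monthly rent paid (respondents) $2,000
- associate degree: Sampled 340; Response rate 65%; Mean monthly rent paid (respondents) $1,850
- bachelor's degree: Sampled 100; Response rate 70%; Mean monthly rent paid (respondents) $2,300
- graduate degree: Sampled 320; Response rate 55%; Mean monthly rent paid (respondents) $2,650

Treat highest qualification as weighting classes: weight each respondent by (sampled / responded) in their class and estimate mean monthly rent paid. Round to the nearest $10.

$2,170

With weight = n_sampled/n_responded per class, the weighted class total is n_sampled:
  some college: 360 × 2000 = 720,000
  associate degree: 340 × 1850 = 629,000
  bachelor's degree: 100 × 2300 = 230,000
  graduate degree: 320 × 2650 = 848,000
Adjusted estimate = 2,427,000 / 1,120 = 2166.96 → $2,170.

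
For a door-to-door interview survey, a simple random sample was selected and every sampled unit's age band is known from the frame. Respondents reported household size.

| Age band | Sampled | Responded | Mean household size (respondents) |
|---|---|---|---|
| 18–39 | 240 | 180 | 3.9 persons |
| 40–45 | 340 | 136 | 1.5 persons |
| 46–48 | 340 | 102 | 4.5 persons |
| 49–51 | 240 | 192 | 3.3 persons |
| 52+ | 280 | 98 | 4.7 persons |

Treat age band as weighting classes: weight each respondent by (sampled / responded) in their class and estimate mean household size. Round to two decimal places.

Response rates by class: 18–39 180/240 = 75%, 40–45 136/340 = 40%, 46–48 102/340 = 30%, 49–51 192/240 = 80%, 52+ 98/280 = 35%.
With weight = n_sampled/n_responded per class, the weighted class total is n_sampled:
  18–39: 240 × 3.9 = 936
  40–45: 340 × 1.5 = 510
  46–48: 340 × 4.5 = 1530
  49–51: 240 × 3.3 = 792
  52+: 280 × 4.7 = 1316
Adjusted estimate = 5084 / 1,440 = 3.53056 → 3.53.

3.53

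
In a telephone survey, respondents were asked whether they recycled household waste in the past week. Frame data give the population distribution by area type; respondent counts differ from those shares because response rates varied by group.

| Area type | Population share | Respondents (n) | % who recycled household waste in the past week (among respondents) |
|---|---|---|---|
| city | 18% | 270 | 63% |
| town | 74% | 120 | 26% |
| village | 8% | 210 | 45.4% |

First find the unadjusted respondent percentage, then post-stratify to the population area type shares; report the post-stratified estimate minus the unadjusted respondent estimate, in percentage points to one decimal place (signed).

Unadjusted (pooled respondent) estimate weights by respondent counts:
  (270/600)×63 + (120/600)×26 + (210/600)×45.4 = 49.44%
Reweighting by population area type shares:
  0.18×63 + 0.74×26 + 0.08×45.4 = 34.212%
Difference = 34.212 − 49.44 = -15.228 pp.

-15.2 percentage points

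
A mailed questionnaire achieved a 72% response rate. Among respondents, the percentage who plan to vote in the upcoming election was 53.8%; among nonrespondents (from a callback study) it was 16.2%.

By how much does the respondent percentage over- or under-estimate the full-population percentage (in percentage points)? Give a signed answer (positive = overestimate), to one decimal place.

Nonresponse fraction = 1 − 0.72 = 0.28.
Bias = (nonresponse fraction) × (respondent percentage − nonrespondent percentage)
     = 0.28 × (53.8 − 16.2) = 0.28 × 37.6 = 10.528.

+10.5 percentage points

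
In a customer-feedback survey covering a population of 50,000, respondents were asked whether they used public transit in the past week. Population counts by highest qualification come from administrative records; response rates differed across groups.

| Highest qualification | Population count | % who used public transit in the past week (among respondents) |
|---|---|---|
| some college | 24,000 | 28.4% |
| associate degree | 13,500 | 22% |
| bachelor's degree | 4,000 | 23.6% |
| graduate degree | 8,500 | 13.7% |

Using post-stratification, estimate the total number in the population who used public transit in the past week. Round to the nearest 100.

11,900

Estimated count per cell = population count × respondent percentage:
  some college: 24,000 × 28.4% = 6816
  associate degree: 13,500 × 22% = 2970
  bachelor's degree: 4,000 × 23.6% = 944
  graduate degree: 8,500 × 13.7% = 1164.5
Estimated total = 11894.5 → 11,900.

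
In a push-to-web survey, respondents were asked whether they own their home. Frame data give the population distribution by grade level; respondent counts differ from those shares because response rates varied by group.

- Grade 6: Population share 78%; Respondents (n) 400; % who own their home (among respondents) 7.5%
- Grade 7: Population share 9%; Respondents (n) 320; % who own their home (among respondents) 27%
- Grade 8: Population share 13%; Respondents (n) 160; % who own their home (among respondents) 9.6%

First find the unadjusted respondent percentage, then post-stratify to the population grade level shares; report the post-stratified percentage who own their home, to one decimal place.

9.5%

Naive respondent-only estimate (weights = respondent counts):
  (400/880)×7.5 + (320/880)×27 + (160/880)×9.6 = 14.9727%
Post-stratifying to population shares instead:
  0.78×7.5 + 0.09×27 + 0.13×9.6 = 9.528%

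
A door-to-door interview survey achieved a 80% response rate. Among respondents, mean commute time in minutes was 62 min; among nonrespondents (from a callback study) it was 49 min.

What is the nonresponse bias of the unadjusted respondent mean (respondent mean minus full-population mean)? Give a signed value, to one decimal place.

Nonresponse fraction = 1 − 0.8 = 0.2.
Bias = (nonresponse fraction) × (respondent mean − nonrespondent mean)
     = 0.2 × (62 − 49) = 0.2 × 13 = 2.6.

+2.6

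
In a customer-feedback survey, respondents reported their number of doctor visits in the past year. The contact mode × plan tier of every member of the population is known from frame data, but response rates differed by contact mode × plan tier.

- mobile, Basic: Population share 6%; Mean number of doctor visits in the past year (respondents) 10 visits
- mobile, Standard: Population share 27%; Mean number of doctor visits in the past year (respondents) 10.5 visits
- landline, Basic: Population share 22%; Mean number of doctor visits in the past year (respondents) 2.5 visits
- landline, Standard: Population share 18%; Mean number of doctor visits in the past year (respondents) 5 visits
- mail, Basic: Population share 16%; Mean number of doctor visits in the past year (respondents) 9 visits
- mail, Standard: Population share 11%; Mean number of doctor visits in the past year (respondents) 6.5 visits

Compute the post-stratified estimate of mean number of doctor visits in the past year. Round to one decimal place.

Reweight to the known contact mode × plan tier distribution:
  mobile, Basic: 0.06 × 10 = 0.6
  mobile, Standard: 0.27 × 10.5 = 2.835
  landline, Basic: 0.22 × 2.5 = 0.55
  landline, Standard: 0.18 × 5 = 0.9
  mail, Basic: 0.16 × 9 = 1.44
  mail, Standard: 0.11 × 6.5 = 0.715
Post-stratified estimate = 7.04 → 7.0.

7.0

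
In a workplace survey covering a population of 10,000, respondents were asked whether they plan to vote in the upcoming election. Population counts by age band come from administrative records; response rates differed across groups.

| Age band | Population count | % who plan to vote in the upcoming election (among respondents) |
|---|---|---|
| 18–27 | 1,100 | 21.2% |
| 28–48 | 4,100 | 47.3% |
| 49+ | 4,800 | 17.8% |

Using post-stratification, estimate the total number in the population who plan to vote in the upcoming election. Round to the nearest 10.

3,030

Estimated count per cell = population count × respondent percentage:
  18–27: 1,100 × 21.2% = 233.2
  28–48: 4,100 × 47.3% = 1939.3
  49+: 4,800 × 17.8% = 854.4
Estimated total = 3026.9 → 3,030.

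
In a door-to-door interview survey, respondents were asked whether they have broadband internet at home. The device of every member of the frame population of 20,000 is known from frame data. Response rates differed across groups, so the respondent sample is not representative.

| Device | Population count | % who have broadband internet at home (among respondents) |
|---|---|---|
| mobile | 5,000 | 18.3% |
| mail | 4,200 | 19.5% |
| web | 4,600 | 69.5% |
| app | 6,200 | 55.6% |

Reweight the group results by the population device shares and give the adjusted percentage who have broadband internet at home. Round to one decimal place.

41.9%

Weight each group's respondent value by its population share:
  mobile: (5,000/20,000) × 18.3 = 4.575
  mail: (4,200/20,000) × 19.5 = 4.095
  web: (4,600/20,000) × 69.5 = 15.985
  app: (6,200/20,000) × 55.6 = 17.236
Post-stratified estimate = 41.891 → 41.9%.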